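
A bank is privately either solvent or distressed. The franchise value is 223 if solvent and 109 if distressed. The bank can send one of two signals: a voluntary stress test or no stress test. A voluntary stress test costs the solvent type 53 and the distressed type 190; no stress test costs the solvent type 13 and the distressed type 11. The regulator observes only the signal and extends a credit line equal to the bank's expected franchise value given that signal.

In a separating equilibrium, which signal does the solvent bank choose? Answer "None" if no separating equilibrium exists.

stress test

Try solvent → stress test, distressed → no stress test:
  Under separation the regulator infers type exactly: stress test → solvent (pays 223), no stress test → distressed (pays 109).
  Solvent: stress test gives 223 − 53 = 170; no stress test gives 109 − 13 = 96. No deviation. ✓
  Distressed: no stress test gives 109 − 11 = 98; stress test gives 223 − 190 = 33. No deviation. ✓
Both hold — the solvent type sends stress test.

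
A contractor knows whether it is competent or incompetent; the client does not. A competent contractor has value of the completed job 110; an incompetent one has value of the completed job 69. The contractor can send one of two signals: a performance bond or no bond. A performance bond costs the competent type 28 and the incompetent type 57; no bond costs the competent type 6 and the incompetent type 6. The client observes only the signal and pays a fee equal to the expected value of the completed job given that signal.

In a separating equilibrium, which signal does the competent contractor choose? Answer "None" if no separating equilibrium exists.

Try competent → bond, incompetent → no bond:
  Under separation the client infers type exactly: bond → competent (pays 110), no bond → incompetent (pays 69).
  Competent: bond gives 110 − 28 = 82; no bond gives 69 − 6 = 63. No deviation. ✓
  Incompetent: no bond gives 69 − 6 = 63; bond gives 110 − 57 = 53. No deviation. ✓
Both hold — the competent type sends bond.

bond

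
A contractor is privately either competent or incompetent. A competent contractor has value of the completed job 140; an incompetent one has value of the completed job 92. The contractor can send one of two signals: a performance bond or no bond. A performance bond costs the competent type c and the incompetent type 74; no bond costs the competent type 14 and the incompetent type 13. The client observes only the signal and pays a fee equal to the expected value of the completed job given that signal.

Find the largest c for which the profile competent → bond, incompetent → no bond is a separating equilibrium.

62

Under separation: bond → competent (pays 140); no bond → incompetent (pays 92).
Incompetent: 92 − 13 = 79 ≥ 140 − 74 = 66. Holds regardless of c. ✓
Competent: 140 − c ≥ 92 − 14, so c ≤ 140 − 78 = 62.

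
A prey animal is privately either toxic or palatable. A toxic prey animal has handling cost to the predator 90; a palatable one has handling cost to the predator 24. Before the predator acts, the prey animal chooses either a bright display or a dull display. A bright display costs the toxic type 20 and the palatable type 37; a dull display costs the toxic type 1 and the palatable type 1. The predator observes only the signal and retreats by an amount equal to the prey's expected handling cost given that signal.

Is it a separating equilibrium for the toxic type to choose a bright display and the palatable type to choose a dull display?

No

If types separate, bright display earns payment 90 and dull display earns 24.
Toxic: bright display gives 90 − 20 = 70; dull display gives 24 − 1 = 23. No deviation. ✓
Palatable: dull display gives 24 − 1 = 23; bright display gives 90 − 37 = 53. Would deviate. ✗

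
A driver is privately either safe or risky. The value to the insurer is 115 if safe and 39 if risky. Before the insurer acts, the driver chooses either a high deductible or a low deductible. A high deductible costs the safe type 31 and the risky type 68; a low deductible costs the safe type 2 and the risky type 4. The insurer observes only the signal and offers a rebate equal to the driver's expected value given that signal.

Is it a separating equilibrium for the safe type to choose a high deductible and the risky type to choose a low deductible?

If types separate, high deductible earns payment 115 and low deductible earns 39.
Safe: high deductible gives 115 − 31 = 84; low deductible gives 39 − 2 = 37. No deviation. ✓
Risky: low deductible gives 39 − 4 = 35; high deductible gives 115 − 68 = 47. Would deviate. ✗

No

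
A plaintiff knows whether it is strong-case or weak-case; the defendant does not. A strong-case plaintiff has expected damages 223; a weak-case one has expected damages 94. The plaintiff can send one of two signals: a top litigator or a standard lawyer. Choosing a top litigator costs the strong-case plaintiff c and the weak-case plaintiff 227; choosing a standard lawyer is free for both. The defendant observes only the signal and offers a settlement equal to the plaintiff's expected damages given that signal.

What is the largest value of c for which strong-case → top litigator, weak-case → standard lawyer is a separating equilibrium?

Under separation: top litigator → strong-case (pays 223); standard lawyer → weak-case (pays 94).
Weak-case: 94 − 0 = 94 ≥ 223 − 227 = -4. Holds regardless of c. ✓
Strong-case: 223 − c ≥ 94 − 0, so c ≤ 223 − 94 = 129.

129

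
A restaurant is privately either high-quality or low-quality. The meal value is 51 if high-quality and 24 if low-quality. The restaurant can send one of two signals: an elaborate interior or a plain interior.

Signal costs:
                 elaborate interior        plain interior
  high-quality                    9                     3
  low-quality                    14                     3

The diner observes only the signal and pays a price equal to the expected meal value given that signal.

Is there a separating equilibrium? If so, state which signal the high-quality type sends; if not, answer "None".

Try high-quality → elaborate interior, low-quality → plain interior:
  If types separate, elaborate interior earns payment 51 and plain interior earns 24.
  High-quality: elaborate interior gives 51 − 9 = 42; plain interior gives 24 − 3 = 21. No deviation. ✓
  Low-quality: plain interior gives 24 − 3 = 21; elaborate interior gives 51 − 14 = 37. Would deviate. ✗
Try high-quality → plain interior, low-quality → elaborate interior:
  If types separate, plain interior earns payment 51 and elaborate interior earns 24.
  High-quality: plain interior gives 51 − 3 = 48; elaborate interior gives 24 − 9 = 15. No deviation. ✓
  Low-quality: elaborate interior gives 24 − 14 = 10; plain interior gives 51 − 3 = 48. Would deviate. ✗
Neither assignment is incentive-compatible.

None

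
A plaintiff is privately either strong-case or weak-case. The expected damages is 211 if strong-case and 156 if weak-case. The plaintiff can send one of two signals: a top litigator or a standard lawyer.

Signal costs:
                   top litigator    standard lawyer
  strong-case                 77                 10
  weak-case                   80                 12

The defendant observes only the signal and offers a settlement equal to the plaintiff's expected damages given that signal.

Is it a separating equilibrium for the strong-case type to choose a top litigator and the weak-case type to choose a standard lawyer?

Under separation the defendant infers type exactly: top litigator → strong-case (pays 211), standard lawyer → weak-case (pays 156).
Strong-case: top litigator gives 211 − 77 = 134; standard lawyer gives 156 − 10 = 146. Would deviate. ✗
Weak-case: standard lawyer gives 156 − 12 = 144; top litigator gives 211 − 80 = 131. No deviation. ✓

No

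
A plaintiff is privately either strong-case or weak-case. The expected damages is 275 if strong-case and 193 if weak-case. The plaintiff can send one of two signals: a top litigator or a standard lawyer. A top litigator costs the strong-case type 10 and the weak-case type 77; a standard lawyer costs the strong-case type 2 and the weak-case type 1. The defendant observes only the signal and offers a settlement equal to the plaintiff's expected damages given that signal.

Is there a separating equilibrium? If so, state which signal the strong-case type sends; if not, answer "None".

Try strong-case → top litigator, weak-case → standard lawyer:
  Under separation the defendant infers type exactly: top litigator → strong-case (pays 275), standard lawyer → weak-case (pays 193).
  Strong-case: top litigator gives 275 − 10 = 265; standard lawyer gives 193 − 2 = 191. No deviation. ✓
  Weak-case: standard lawyer gives 193 − 1 = 192; top litigator gives 275 − 77 = 198. Would deviate. ✗
Try strong-case → standard lawyer, weak-case → top litigator:
  Under separation the defendant infers type exactly: standard lawyer → strong-case (pays 275), top litigator → weak-case (pays 193).
  Strong-case: standard lawyer gives 275 − 2 = 273; top litigator gives 193 − 10 = 183. No deviation. ✓
  Weak-case: top litigator gives 193 − 77 = 116; standard lawyer gives 275 − 1 = 274. Would deviate. ✗
Neither assignment is incentive-compatible.

None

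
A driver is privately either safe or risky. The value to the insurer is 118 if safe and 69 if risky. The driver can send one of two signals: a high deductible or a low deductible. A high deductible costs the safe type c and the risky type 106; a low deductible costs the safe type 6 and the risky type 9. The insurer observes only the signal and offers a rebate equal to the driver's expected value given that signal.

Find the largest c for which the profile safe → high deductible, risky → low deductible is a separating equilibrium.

55

Under separation: high deductible → safe (pays 118); low deductible → risky (pays 69).
Risky: 69 − 9 = 60 ≥ 118 − 106 = 12. Holds regardless of c. ✓
Safe: 118 − c ≥ 69 − 6, so c ≤ 118 − 63 = 55.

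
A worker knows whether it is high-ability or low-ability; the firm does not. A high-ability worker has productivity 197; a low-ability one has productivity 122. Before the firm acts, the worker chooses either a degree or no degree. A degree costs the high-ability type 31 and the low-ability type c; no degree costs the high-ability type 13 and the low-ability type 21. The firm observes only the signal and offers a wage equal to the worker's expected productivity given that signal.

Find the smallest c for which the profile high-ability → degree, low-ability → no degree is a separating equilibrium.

Under separation: degree → high-ability (pays 197); no degree → low-ability (pays 122).
High-ability: 197 − 31 = 166 ≥ 122 − 13 = 109. Holds regardless of c. ✓
Low-ability: 122 − 21 ≥ 197 − c, so c ≥ 197 − 101 = 96.

96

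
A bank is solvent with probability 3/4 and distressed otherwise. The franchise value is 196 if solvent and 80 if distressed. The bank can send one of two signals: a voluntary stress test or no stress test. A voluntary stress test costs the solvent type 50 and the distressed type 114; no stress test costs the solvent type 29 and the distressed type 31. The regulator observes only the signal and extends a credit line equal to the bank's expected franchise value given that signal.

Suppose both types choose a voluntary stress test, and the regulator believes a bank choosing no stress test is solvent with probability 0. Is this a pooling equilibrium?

At the pooled signal (stress test) the regulator holds the prior 3/4 and pays 3/4·196 + 1/4·80 = 167. Off-path (no stress test) belief 0 gives 0·196 + 1·80 = 80.
Solvent: stress test gives 167 − 50 = 117; no stress test gives 80 − 29 = 51. Stays. ✓
Distressed: stress test gives 167 − 114 = 53; no stress test gives 80 − 31 = 49. Stays. ✓

Yes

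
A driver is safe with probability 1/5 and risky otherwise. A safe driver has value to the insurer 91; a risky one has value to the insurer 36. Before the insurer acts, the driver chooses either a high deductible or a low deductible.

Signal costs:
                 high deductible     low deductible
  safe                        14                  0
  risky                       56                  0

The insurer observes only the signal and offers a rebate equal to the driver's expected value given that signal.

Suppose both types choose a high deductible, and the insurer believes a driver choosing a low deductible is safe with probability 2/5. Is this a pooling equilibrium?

On the equilibrium path (high deductible) the insurer holds the prior 1/5 and pays 1/5·91 + 4/5·36 = 47. Off-path (low deductible) belief 2/5 gives 2/5·91 + 3/5·36 = 58.
Safe: high deductible gives 47 − 14 = 33; low deductible gives 58 − 0 = 58. Deviates. ✗
Risky: high deductible gives 47 − 56 = -9; low deductible gives 58 − 0 = 58. Deviates. ✗

No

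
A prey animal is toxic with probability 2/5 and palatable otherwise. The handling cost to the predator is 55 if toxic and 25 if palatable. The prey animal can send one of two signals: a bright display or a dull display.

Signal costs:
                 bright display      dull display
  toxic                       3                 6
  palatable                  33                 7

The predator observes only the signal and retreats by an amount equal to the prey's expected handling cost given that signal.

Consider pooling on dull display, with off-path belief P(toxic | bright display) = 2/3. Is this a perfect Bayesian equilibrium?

On the equilibrium path (dull display) the predator holds the prior 2/5 and pays 2/5·55 + 3/5·25 = 37. Off-path (bright display) belief 2/3 gives 2/3·55 + 1/3·25 = 45.
Toxic: dull display gives 37 − 6 = 31; bright display gives 45 − 3 = 42. Deviates. ✗
Palatable: dull display gives 37 − 7 = 30; bright display gives 45 − 33 = 12. Stays. ✓

No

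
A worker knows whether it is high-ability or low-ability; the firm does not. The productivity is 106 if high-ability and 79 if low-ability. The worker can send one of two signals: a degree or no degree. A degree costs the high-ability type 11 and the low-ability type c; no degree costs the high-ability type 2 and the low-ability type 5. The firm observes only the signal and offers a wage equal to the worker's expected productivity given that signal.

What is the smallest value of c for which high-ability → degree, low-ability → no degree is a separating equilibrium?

Under separation: degree → high-ability (pays 106); no degree → low-ability (pays 79).
High-ability: 106 − 11 = 95 ≥ 79 − 2 = 77. Holds regardless of c. ✓
Low-ability: 79 − 5 ≥ 106 − c, so c ≥ 106 − 74 = 32.

32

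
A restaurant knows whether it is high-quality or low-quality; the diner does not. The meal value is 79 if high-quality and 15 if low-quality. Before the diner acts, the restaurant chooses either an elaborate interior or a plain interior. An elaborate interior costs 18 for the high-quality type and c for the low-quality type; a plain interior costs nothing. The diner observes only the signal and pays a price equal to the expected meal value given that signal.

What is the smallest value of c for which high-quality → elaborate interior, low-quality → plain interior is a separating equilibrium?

64

Under separation: elaborate interior → high-quality (pays 79); plain interior → low-quality (pays 15).
High-quality: 79 − 18 = 61 ≥ 15 − 0 = 15. Holds regardless of c. ✓
Low-quality: 15 − 0 ≥ 79 − c, so c ≥ 79 − 15 = 64.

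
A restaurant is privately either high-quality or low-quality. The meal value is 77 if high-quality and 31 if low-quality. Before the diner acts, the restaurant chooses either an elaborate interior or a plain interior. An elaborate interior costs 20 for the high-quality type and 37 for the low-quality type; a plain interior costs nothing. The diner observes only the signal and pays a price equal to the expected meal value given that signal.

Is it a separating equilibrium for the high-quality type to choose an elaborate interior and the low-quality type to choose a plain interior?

If types separate, elaborate interior earns payment 77 and plain interior earns 31.
High-quality: elaborate interior gives 77 − 20 = 57; plain interior gives 31 − 0 = 31. No deviation. ✓
Low-quality: plain interior gives 31 − 0 = 31; elaborate interior gives 77 − 37 = 40. Would deviate. ✗

No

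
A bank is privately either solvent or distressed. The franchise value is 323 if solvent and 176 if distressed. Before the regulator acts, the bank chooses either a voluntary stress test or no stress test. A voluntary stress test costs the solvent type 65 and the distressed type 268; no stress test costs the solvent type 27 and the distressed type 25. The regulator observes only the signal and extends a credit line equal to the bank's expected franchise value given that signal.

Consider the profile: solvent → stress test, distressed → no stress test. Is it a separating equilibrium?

If types separate, stress test earns payment 323 and no stress test earns 176.
Solvent: stress test gives 323 − 65 = 258; no stress test gives 176 − 27 = 149. No deviation. ✓
Distressed: no stress test gives 176 − 25 = 151; stress test gives 323 − 268 = 55. No deviation. ✓
Neither type gains from mimicking the other.

Yes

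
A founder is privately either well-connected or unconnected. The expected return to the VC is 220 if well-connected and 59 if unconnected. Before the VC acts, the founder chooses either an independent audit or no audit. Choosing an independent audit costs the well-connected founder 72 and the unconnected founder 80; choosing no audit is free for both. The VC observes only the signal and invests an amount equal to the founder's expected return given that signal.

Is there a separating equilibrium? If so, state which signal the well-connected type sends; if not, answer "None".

Try well-connected → audit, unconnected → no audit:
  If types separate, audit earns payment 220 and no audit earns 59.
  Well-connected: audit gives 220 − 72 = 148; no audit gives 59 − 0 = 59. No deviation. ✓
  Unconnected: no audit gives 59 − 0 = 59; audit gives 220 − 80 = 140. Would deviate. ✗
Try well-connected → no audit, unconnected → audit:
  If types separate, no audit earns payment 220 and audit earns 59.
  Well-connected: no audit gives 220 − 0 = 220; audit gives 59 − 72 = -13. No deviation. ✓
  Unconnected: audit gives 59 − 80 = -21; no audit gives 220 − 0 = 220. Would deviate. ✗
Neither assignment is incentive-compatible.

None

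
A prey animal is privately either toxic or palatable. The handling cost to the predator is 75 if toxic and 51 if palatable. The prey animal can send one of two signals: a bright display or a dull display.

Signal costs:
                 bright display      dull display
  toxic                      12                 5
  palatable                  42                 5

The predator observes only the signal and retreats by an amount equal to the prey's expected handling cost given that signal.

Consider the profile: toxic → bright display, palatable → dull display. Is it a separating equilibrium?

Yes

If types separate, bright display earns payment 75 and dull display earns 51.
Toxic: bright display gives 75 − 12 = 63; dull display gives 51 − 5 = 46. No deviation. ✓
Palatable: dull display gives 51 − 5 = 46; bright display gives 75 − 42 = 33. No deviation. ✓
Neither type gains from mimicking the other.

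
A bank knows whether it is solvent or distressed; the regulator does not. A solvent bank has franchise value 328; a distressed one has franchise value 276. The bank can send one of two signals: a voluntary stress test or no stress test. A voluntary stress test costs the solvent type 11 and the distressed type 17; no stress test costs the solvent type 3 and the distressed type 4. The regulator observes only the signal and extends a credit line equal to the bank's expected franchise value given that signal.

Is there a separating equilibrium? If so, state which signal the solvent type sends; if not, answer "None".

Try solvent → stress test, distressed → no stress test:
  If types separate, stress test earns payment 328 and no stress test earns 276.
  Solvent: stress test gives 328 − 11 = 317; no stress test gives 276 − 3 = 273. No deviation. ✓
  Distressed: no stress test gives 276 − 4 = 272; stress test gives 328 − 17 = 311. Would deviate. ✗
Try solvent → no stress test, distressed → stress test:
  If types separate, no stress test earns payment 328 and stress test earns 276.
  Solvent: no stress test gives 328 − 3 = 325; stress test gives 276 − 11 = 265. No deviation. ✓
  Distressed: stress test gives 276 − 17 = 259; no stress test gives 328 − 4 = 324. Would deviate. ✗
Neither assignment is incentive-compatible.

None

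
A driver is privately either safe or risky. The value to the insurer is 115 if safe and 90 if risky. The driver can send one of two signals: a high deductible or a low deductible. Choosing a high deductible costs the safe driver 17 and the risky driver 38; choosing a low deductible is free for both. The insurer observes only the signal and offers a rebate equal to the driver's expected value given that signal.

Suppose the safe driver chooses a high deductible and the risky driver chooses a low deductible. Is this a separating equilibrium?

If types separate, high deductible earns payment 115 and low deductible earns 90.
Safe: high deductible gives 115 − 17 = 98; low deductible gives 90 − 0 = 90. No deviation. ✓
Risky: low deductible gives 90 − 0 = 90; high deductible gives 115 − 38 = 77. No deviation. ✓
Neither type gains from mimicking the other.

Yes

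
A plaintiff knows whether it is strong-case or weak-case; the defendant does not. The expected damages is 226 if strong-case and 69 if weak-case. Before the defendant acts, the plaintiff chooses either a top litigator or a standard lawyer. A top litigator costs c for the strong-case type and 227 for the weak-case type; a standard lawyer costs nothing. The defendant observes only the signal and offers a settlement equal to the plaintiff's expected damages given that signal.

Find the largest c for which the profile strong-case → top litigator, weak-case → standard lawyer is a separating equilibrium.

Under separation: top litigator → strong-case (pays 226); standard lawyer → weak-case (pays 69).
Weak-case: 69 − 0 = 69 ≥ 226 − 227 = -1. Holds regardless of c. ✓
Strong-case: 226 − c ≥ 69 − 0, so c ≤ 226 − 69 = 157.

157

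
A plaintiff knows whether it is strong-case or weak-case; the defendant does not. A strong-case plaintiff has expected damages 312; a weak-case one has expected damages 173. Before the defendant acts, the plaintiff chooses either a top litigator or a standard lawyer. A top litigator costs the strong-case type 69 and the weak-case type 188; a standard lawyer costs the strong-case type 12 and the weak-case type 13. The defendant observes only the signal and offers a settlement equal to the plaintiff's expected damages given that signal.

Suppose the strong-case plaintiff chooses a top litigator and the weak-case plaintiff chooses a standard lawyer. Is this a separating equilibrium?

If types separate, top litigator earns payment 312 and standard lawyer earns 173.
Strong-case: top litigator gives 312 − 69 = 243; standard lawyer gives 173 − 12 = 161. No deviation. ✓
Weak-case: standard lawyer gives 173 − 13 = 160; top litigator gives 312 − 188 = 124. No deviation. ✓
Neither type gains from mimicking the other.

Yes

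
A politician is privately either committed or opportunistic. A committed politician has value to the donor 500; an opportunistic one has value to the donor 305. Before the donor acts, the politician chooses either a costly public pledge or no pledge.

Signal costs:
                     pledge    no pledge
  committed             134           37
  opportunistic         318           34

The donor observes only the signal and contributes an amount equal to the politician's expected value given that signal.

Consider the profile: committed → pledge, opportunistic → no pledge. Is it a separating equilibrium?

Under separation the donor infers type exactly: pledge → committed (pays 500), no pledge → opportunistic (pays 305).
Committed: pledge gives 500 − 134 = 366; no pledge gives 305 − 37 = 268. No deviation. ✓
Opportunistic: no pledge gives 305 − 34 = 271; pledge gives 500 − 318 = 182. No deviation. ✓
Both incentive constraints hold.

Yes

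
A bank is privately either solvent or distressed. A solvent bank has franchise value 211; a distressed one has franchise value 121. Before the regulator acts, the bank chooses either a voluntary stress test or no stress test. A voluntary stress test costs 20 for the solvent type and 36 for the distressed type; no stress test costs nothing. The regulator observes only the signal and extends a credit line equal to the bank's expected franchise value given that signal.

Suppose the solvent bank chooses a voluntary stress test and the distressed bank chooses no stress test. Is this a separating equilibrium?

No

Under separation the regulator infers type exactly: stress test → solvent (pays 211), no stress test → distressed (pays 121).
Solvent: stress test gives 211 − 20 = 191; no stress test gives 121 − 0 = 121. No deviation. ✓
Distressed: no stress test gives 121 − 0 = 121; stress test gives 211 − 36 = 175. Would deviate. ✗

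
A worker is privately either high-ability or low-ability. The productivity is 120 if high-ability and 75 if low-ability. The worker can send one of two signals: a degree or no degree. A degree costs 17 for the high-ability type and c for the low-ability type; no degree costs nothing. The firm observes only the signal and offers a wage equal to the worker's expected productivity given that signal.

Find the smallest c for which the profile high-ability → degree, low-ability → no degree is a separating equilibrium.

Under separation: degree → high-ability (pays 120); no degree → low-ability (pays 75).
High-ability: 120 − 17 = 103 ≥ 75 − 0 = 75. Holds regardless of c. ✓
Low-ability: 75 − 0 ≥ 120 − c, so c ≥ 120 − 75 = 45.

45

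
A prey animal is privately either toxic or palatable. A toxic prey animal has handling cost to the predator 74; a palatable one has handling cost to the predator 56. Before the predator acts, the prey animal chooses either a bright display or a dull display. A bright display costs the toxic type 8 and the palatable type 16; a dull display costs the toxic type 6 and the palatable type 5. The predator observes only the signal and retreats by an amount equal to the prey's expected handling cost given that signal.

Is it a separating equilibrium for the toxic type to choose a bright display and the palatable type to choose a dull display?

If types separate, bright display earns payment 74 and dull display earns 56.
Toxic: bright display gives 74 − 8 = 66; dull display gives 56 − 6 = 50. No deviation. ✓
Palatable: dull display gives 56 − 5 = 51; bright display gives 74 − 16 = 58. Would deviate. ✗

No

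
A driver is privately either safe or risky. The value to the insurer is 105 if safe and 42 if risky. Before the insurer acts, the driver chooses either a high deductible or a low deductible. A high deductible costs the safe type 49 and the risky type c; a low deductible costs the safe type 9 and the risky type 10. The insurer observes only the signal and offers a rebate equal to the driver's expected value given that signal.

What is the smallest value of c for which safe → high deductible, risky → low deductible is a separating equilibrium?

Under separation: high deductible → safe (pays 105); low deductible → risky (pays 42).
Safe: 105 − 49 = 56 ≥ 42 − 9 = 33. Holds regardless of c. ✓
Risky: 42 − 10 ≥ 105 − c, so c ≥ 105 − 32 = 73.

73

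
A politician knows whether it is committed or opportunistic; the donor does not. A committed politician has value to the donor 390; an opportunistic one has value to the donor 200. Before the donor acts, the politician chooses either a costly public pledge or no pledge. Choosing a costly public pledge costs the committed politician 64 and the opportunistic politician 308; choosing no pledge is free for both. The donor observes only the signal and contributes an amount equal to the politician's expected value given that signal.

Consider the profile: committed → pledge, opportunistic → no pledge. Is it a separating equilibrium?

Yes

Under separation the donor infers type exactly: pledge → committed (pays 390), no pledge → opportunistic (pays 200).
Committed: pledge gives 390 − 64 = 326; no pledge gives 200 − 0 = 200. No deviation. ✓
Opportunistic: no pledge gives 200 − 0 = 200; pledge gives 390 − 308 = 82. No deviation. ✓
Both incentive constraints hold.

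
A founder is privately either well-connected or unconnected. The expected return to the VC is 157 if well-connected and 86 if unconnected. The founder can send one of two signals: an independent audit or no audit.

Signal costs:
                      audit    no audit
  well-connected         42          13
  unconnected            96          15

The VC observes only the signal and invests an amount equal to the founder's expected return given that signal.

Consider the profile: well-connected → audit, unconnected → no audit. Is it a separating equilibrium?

If types separate, audit earns payment 157 and no audit earns 86.
Well-connected: audit gives 157 − 42 = 115; no audit gives 86 − 13 = 73. No deviation. ✓
Unconnected: no audit gives 86 − 15 = 71; audit gives 157 − 96 = 61. No deviation. ✓
Both incentive constraints hold.

Yes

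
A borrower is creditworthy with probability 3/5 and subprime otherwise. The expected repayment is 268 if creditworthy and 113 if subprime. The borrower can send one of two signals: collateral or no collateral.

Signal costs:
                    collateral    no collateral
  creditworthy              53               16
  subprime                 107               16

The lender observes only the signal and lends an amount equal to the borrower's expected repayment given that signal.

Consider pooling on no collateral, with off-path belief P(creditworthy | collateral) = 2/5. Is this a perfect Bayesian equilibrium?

Yes

At the pooled signal (no collateral) the lender holds the prior 3/5 and pays 3/5·268 + 2/5·113 = 206. Off-path (collateral) belief 2/5 gives 2/5·268 + 3/5·113 = 175.
Creditworthy: no collateral gives 206 − 16 = 190; collateral gives 175 − 53 = 122. Stays. ✓
Subprime: no collateral gives 206 − 16 = 190; collateral gives 175 − 107 = 68. Stays. ✓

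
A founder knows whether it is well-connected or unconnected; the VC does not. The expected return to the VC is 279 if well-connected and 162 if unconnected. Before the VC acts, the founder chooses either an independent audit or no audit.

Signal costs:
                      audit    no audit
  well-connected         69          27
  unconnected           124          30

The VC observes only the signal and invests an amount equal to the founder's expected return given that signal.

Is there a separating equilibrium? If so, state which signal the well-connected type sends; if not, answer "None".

None

Try well-connected → audit, unconnected → no audit:
  If types separate, audit earns payment 279 and no audit earns 162.
  Well-connected: audit gives 279 − 69 = 210; no audit gives 162 − 27 = 135. No deviation. ✓
  Unconnected: no audit gives 162 − 30 = 132; audit gives 279 − 124 = 155. Would deviate. ✗
Try well-connected → no audit, unconnected → audit:
  If types separate, no audit earns payment 279 and audit earns 162.
  Well-connected: no audit gives 279 − 27 = 252; audit gives 162 − 69 = 93. No deviation. ✓
  Unconnected: audit gives 162 − 124 = 38; no audit gives 279 − 30 = 249. Would deviate. ✗
Neither assignment is incentive-compatible.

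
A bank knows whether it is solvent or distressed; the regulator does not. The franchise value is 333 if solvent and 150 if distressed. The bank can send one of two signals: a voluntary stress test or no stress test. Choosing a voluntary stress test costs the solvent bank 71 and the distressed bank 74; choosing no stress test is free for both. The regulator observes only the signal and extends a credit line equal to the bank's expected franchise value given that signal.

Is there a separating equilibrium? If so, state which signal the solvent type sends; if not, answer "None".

Try solvent → stress test, distressed → no stress test:
  Under separation the regulator infers type exactly: stress test → solvent (pays 333), no stress test → distressed (pays 150).
  Solvent: stress test gives 333 − 71 = 262; no stress test gives 150 − 0 = 150. No deviation. ✓
  Distressed: no stress test gives 150 − 0 = 150; stress test gives 333 − 74 = 259. Would deviate. ✗
Try solvent → no stress test, distressed → stress test:
  Under separation the regulator infers type exactly: no stress test → solvent (pays 333), stress test → distressed (pays 150).
  Solvent: no stress test gives 333 − 0 = 333; stress test gives 150 − 71 = 79. No deviation. ✓
  Distressed: stress test gives 150 − 74 = 76; no stress test gives 333 − 0 = 333. Would deviate. ✗
Neither assignment is incentive-compatible.

None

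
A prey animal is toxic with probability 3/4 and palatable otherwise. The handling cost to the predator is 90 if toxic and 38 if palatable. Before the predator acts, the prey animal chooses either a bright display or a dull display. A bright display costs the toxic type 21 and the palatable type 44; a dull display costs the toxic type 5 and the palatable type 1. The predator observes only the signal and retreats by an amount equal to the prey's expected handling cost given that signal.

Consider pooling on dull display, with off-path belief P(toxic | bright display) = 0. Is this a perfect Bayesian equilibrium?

On the equilibrium path (dull display) the predator holds the prior 3/4 and pays 3/4·90 + 1/4·38 = 77. Off-path (bright display) belief 0 gives 0·90 + 1·38 = 38.
Toxic: dull display gives 77 − 5 = 72; bright display gives 38 − 21 = 17. Stays. ✓
Palatable: dull display gives 77 − 1 = 76; bright display gives 38 − 44 = -6. Stays. ✓
Beliefs are Bayes-consistent on-path and both types best-respond.

Yes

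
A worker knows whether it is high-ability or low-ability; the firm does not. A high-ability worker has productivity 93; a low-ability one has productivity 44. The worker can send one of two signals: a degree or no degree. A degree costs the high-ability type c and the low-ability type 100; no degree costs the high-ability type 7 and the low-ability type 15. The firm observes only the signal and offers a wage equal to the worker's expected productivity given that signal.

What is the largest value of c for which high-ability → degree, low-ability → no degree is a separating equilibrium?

56

Under separation: degree → high-ability (pays 93); no degree → low-ability (pays 44).
Low-ability: 44 − 15 = 29 ≥ 93 − 100 = -7. Holds regardless of c. ✓
High-ability: 93 − c ≥ 44 − 7, so c ≤ 93 − 37 = 56.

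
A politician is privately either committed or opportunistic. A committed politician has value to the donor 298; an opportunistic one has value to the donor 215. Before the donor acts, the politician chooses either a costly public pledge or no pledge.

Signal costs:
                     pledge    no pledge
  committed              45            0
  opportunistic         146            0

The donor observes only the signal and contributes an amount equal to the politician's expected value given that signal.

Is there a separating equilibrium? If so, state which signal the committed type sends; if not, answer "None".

pledge

Try committed → pledge, opportunistic → no pledge:
  If types separate, pledge earns payment 298 and no pledge earns 215.
  Committed: pledge gives 298 − 45 = 253; no pledge gives 215 − 0 = 215. No deviation. ✓
  Opportunistic: no pledge gives 215 − 0 = 215; pledge gives 298 − 146 = 152. No deviation. ✓
Both hold — the committed type sends pledge.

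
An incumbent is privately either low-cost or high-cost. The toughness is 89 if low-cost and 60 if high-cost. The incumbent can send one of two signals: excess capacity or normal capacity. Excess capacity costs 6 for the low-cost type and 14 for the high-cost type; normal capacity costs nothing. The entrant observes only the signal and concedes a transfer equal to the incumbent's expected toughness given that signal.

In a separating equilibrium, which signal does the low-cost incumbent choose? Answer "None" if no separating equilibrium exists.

Try low-cost → excess capacity, high-cost → normal capacity:
  If types separate, excess capacity earns payment 89 and normal capacity earns 60.
  Low-cost: excess capacity gives 89 − 6 = 83; normal capacity gives 60 − 0 = 60. No deviation. ✓
  High-cost: normal capacity gives 60 − 0 = 60; excess capacity gives 89 − 14 = 75. Would deviate. ✗
Try low-cost → normal capacity, high-cost → excess capacity:
  If types separate, normal capacity earns payment 89 and excess capacity earns 60.
  Low-cost: normal capacity gives 89 − 0 = 89; excess capacity gives 60 − 6 = 54. No deviation. ✓
  High-cost: excess capacity gives 60 − 14 = 46; normal capacity gives 89 − 0 = 89. Would deviate. ✗
Neither assignment is incentive-compatible.

None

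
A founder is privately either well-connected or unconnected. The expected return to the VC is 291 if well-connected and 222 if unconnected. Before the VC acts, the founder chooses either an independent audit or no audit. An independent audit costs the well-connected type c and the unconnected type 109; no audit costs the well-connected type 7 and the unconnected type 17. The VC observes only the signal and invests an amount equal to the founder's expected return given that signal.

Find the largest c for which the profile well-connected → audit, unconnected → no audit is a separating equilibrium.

76

Under separation: audit → well-connected (pays 291); no audit → unconnected (pays 222).
Unconnected: 222 − 17 = 205 ≥ 291 − 109 = 182. Holds regardless of c. ✓
Well-connected: 291 − c ≥ 222 − 7, so c ≤ 291 − 215 = 76.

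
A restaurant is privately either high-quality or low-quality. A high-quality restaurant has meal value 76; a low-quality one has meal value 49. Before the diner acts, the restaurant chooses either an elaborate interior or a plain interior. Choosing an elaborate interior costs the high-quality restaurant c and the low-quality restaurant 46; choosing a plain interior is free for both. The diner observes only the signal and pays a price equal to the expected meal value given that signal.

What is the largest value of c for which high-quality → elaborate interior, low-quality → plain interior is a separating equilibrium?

27

Under separation: elaborate interior → high-quality (pays 76); plain interior → low-quality (pays 49).
Low-quality: 49 − 0 = 49 ≥ 76 − 46 = 30. Holds regardless of c. ✓
High-quality: 76 − c ≥ 49 − 0, so c ≤ 76 − 49 = 27.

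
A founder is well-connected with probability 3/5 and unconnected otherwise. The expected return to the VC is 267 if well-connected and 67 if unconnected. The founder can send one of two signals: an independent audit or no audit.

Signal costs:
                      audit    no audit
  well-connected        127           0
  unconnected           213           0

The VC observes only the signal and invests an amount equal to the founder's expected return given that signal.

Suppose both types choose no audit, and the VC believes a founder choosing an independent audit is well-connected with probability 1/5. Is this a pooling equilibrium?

Yes

At the pooled signal (no audit) the VC holds the prior 3/5 and pays 3/5·267 + 2/5·67 = 187. Off-path (audit) belief 1/5 gives 1/5·267 + 4/5·67 = 107.
Well-connected: no audit gives 187 − 0 = 187; audit gives 107 − 127 = -20. Stays. ✓
Unconnected: no audit gives 187 − 0 = 187; audit gives 107 − 213 = -106. Stays. ✓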